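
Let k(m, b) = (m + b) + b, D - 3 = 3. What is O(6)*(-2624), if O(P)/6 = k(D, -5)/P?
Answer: 10496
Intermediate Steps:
D = 6 (D = 3 + 3 = 6)
k(m, b) = m + 2*b (k(m, b) = (b + m) + b = m + 2*b)
O(P) = -24/P (O(P) = 6*((6 + 2*(-5))/P) = 6*((6 - 10)/P) = 6*(-4/P) = -24/P)
O(6)*(-2624) = -24/6*(-2624) = -24*⅙*(-2624) = -4*(-2624) = 10496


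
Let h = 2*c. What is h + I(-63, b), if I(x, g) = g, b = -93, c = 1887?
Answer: 3681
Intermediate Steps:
h = 3774 (h = 2*1887 = 3774)
h + I(-63, b) = 3774 - 93 = 3681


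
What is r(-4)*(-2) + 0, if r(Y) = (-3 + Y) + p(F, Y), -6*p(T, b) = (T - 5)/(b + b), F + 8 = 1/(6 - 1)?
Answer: 218/15 ≈ 14.533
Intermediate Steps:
F = -39/5 (F = -8 + 1/(6 - 1) = -8 + 1/5 = -8 + ⅕ = -39/5 ≈ -7.8000)
p(T, b) = -(-5 + T)/(12*b) (p(T, b) = -(T - 5)/(6*(b + b)) = -(-5 + T)/(6*(2*b)) = -(-5 + T)*1/(2*b)/6 = -(-5 + T)/(12*b))
r(Y) = -3 + Y + 16/(15*Y) (r(Y) = (-3 + Y) + (5 - 1*(-39/5))/(12*Y) = (-3 + Y) + (5 + 39/5)/(12*Y) = (-3 + Y) + (1/12)*(64/5)/Y = (-3 + Y) + 16/(15*Y) = -3 + Y + 16/(15*Y))
r(-4)*(-2) + 0 = (-3 - 4 + (16/15)/(-4))*(-2) + 0 = (-3 - 4 + (16/15)*(-¼))*(-2) + 0 = (-3 - 4 - 4/15)*(-2) + 0 = -109/15*(-2) + 0 = 218/15 + 0 = 218/15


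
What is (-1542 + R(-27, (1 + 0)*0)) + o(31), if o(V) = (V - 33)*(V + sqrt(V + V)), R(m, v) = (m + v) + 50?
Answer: -1581 - 2*sqrt(62) ≈ -1596.7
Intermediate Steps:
R(m, v) = 50 + m + v
o(V) = (-33 + V)*(V + sqrt(2)*sqrt(V)) (o(V) = (-33 + V)*(V + sqrt(2*V)) = (-33 + V)*(V + sqrt(2)*sqrt(V)))
(-1542 + R(-27, (1 + 0)*0)) + o(31) = (-1542 + (50 - 27 + (1 + 0)*0)) + (31**2 - 33*31 + sqrt(2)*31**(3/2) - 33*sqrt(2)*sqrt(31)) = (-1542 + (50 - 27 + 1*0)) + (961 - 1023 + sqrt(2)*(31*sqrt(31)) - 33*sqrt(62)) = (-1542 + (50 - 27 + 0)) + (961 - 1023 + 31*sqrt(62) - 33*sqrt(62)) = (-1542 + 23) + (-62 - 2*sqrt(62)) = -1519 + (-62 - 2*sqrt(62)) = -1581 - 2*sqrt(62)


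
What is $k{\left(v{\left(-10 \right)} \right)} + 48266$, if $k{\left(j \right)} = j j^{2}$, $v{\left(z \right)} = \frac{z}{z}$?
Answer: $48267$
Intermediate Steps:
$v{\left(z \right)} = 1$
$k{\left(j \right)} = j^{3}$
$k{\left(v{\left(-10 \right)} \right)} + 48266 = 1^{3} + 48266 = 1 + 48266 = 48267$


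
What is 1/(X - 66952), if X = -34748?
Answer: -1/101700 ≈ -9.8328e-6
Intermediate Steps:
1/(X - 66952) = 1/(-34748 - 66952) = 1/(-101700) = -1/101700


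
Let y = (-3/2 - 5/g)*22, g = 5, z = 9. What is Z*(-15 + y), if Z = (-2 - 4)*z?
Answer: 3780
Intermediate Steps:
Z = -54 (Z = (-2 - 4)*9 = -6*9 = -54)
y = -55 (y = (-3/2 - 5/5)*22 = (-3*1/2 - 5*1/5)*22 = (-3/2 - 1)*22 = -5/2*22 = -55)
Z*(-15 + y) = -54*(-15 - 55) = -54*(-70) = 3780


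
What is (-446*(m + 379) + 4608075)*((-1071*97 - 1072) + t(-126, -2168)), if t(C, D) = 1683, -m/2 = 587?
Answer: -512522125020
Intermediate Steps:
m = -1174 (m = -2*587 = -1174)
(-446*(m + 379) + 4608075)*((-1071*97 - 1072) + t(-126, -2168)) = (-446*(-1174 + 379) + 4608075)*((-1071*97 - 1072) + 1683) = (-446*(-795) + 4608075)*((-103887 - 1072) + 1683) = (354570 + 4608075)*(-104959 + 1683) = 4962645*(-103276) = -512522125020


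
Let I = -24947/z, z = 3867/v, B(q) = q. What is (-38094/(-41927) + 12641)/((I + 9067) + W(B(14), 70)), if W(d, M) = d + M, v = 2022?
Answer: -683218080989/210416477353 ≈ -3.2470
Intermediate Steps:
W(d, M) = M + d
z = 1289/674 (z = 3867/2022 = 3867*(1/2022) = 1289/674 ≈ 1.9125)
I = -16814278/1289 (I = -24947/1289/674 = -24947*674/1289 = -16814278/1289 ≈ -13044.)
(-38094/(-41927) + 12641)/((I + 9067) + W(B(14), 70)) = (-38094/(-41927) + 12641)/((-16814278/1289 + 9067) + (70 + 14)) = (-38094*(-1/41927) + 12641)/(-5126915/1289 + 84) = (38094/41927 + 12641)/(-5018639/1289) = (530037301/41927)*(-1289/5018639) = -683218080989/210416477353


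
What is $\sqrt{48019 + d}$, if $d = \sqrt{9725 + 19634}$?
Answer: $\sqrt{48019 + \sqrt{29359}} \approx 219.52$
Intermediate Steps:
$d = \sqrt{29359} \approx 171.34$
$\sqrt{48019 + d} = \sqrt{48019 + \sqrt{29359}}$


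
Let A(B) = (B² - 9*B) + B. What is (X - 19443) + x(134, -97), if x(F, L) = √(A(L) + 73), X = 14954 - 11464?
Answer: -15953 + √10258 ≈ -15852.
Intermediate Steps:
A(B) = B² - 8*B
X = 3490
x(F, L) = √(73 + L*(-8 + L)) (x(F, L) = √(L*(-8 + L) + 73) = √(73 + L*(-8 + L)))
(X - 19443) + x(134, -97) = (3490 - 19443) + √(73 - 97*(-8 - 97)) = -15953 + √(73 - 97*(-105)) = -15953 + √(73 + 10185) = -15953 + √10258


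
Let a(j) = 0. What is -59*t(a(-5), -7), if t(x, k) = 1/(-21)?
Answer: 59/21 ≈ 2.8095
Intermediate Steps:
t(x, k) = -1/21
-59*t(a(-5), -7) = -59*(-1/21) = 59/21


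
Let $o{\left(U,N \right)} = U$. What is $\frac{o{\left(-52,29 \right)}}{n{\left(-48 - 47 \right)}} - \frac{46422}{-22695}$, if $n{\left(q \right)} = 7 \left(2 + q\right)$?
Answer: $\frac{10466954}{4924815} \approx 2.1254$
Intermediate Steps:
$n{\left(q \right)} = 14 + 7 q$
$\frac{o{\left(-52,29 \right)}}{n{\left(-48 - 47 \right)}} - \frac{46422}{-22695} = - \frac{52}{14 + 7 \left(-48 - 47\right)} - \frac{46422}{-22695} = - \frac{52}{14 + 7 \left(-48 - 47\right)} - - \frac{15474}{7565} = - \frac{52}{14 + 7 \left(-95\right)} + \frac{15474}{7565} = - \frac{52}{14 - 665} + \frac{15474}{7565} = - \frac{52}{-651} + \frac{15474}{7565} = \left(-52\right) \left(- \frac{1}{651}\right) + \frac{15474}{7565} = \frac{52}{651} + \frac{15474}{7565} = \frac{10466954}{4924815}$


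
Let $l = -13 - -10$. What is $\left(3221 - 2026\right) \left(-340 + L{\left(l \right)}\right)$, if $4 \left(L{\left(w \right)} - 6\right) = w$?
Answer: $- \frac{1600105}{4} \approx -4.0003 \cdot 10^{5}$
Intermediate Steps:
$l = -3$ ($l = -13 + 10 = -3$)
$L{\left(w \right)} = 6 + \frac{w}{4}$
$\left(3221 - 2026\right) \left(-340 + L{\left(l \right)}\right) = \left(3221 - 2026\right) \left(-340 + \left(6 + \frac{1}{4} \left(-3\right)\right)\right) = 1195 \left(-340 + \left(6 - \frac{3}{4}\right)\right) = 1195 \left(-340 + \frac{21}{4}\right) = 1195 \left(- \frac{1339}{4}\right) = - \frac{1600105}{4}$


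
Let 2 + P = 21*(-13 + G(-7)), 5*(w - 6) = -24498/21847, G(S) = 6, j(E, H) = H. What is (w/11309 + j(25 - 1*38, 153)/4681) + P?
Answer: -861418428358268/5782620056815 ≈ -148.97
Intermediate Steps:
w = 630912/109235 (w = 6 + (-24498/21847)/5 = 6 + (-24498*1/21847)/5 = 6 + (1/5)*(-24498/21847) = 6 - 24498/109235 = 630912/109235 ≈ 5.7757)
P = -149 (P = -2 + 21*(-13 + 6) = -2 + 21*(-7) = -2 - 147 = -149)
(w/11309 + j(25 - 1*38, 153)/4681) + P = ((630912/109235)/11309 + 153/4681) - 149 = ((630912/109235)*(1/11309) + 153*(1/4681)) - 149 = (630912/1235338615 + 153/4681) - 149 = 191960107167/5782620056815 - 149 = -861418428358268/5782620056815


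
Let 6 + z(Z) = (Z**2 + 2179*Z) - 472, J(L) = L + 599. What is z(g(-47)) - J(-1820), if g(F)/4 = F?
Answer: -373565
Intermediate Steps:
g(F) = 4*F
J(L) = 599 + L
z(Z) = -478 + Z**2 + 2179*Z (z(Z) = -6 + ((Z**2 + 2179*Z) - 472) = -6 + (-472 + Z**2 + 2179*Z) = -478 + Z**2 + 2179*Z)
z(g(-47)) - J(-1820) = (-478 + (4*(-47))**2 + 2179*(4*(-47))) - (599 - 1820) = (-478 + (-188)**2 + 2179*(-188)) - 1*(-1221) = (-478 + 35344 - 409652) + 1221 = -374786 + 1221 = -373565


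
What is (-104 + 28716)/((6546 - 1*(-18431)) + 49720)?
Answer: 28612/74697 ≈ 0.38304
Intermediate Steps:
(-104 + 28716)/((6546 - 1*(-18431)) + 49720) = 28612/((6546 + 18431) + 49720) = 28612/(24977 + 49720) = 28612/74697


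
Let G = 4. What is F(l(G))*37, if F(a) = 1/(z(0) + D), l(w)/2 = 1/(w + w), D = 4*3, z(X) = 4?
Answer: 37/16 ≈ 2.3125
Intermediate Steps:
D = 12
l(w) = 1/w (l(w) = 2/(w + w) = 2/((2*w)) = 2*(1/(2*w)) = 1/w)
F(a) = 1/16 (F(a) = 1/(4 + 12) = 1/16)
F(l(G))*37 = (1/16)*37 = 37/16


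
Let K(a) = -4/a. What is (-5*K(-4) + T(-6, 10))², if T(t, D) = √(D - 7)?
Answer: (5 - √3)² ≈ 10.679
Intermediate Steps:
T(t, D) = √(-7 + D)
(-5*K(-4) + T(-6, 10))² = (-(-20)/(-4) + √(-7 + 10))² = (-(-20)*(-1)/4 + √3)² = (-5*1 + √3)² = (-5 + √3)²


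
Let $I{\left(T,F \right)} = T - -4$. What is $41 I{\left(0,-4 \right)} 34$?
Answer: $5576$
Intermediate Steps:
$I{\left(T,F \right)} = 4 + T$ ($I{\left(T,F \right)} = T + 4 = 4 + T$)
$41 I{\left(0,-4 \right)} 34 = 41 \left(4 + 0\right) 34 = 41 \cdot 4 \cdot 34 = 164 \cdot 34 = 5576$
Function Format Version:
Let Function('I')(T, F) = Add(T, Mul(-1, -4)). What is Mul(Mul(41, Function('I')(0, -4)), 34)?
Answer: 5576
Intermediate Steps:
Function('I')(T, F) = Add(4, T) (Function('I')(T, F) = Add(T, 4) = Add(4, T))
Mul(Mul(41, Function('I')(0, -4)), 34) = Mul(Mul(41, Add(4, 0)), 34) = Mul(Mul(41, 4), 34) = Mul(164, 34) = 5576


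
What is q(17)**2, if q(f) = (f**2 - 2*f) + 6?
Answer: 68121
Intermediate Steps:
q(f) = 6 + f**2 - 2*f
q(17)**2 = (6 + 17**2 - 2*17)**2 = (6 + 289 - 34)**2 = 261**2 = 68121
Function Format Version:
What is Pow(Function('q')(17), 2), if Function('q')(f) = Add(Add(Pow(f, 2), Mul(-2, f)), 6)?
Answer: 68121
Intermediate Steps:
Function('q')(f) = Add(6, Pow(f, 2), Mul(-2, f))
Pow(Function('q')(17), 2) = Pow(Add(6, Pow(17, 2), Mul(-2, 17)), 2) = Pow(Add(6, 289, -34), 2) = Pow(261, 2) = 68121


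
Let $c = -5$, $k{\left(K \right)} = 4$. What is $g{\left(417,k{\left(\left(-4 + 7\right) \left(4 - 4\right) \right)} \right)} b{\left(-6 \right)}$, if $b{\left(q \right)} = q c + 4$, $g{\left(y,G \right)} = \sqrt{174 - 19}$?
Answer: $34 \sqrt{155} \approx 423.3$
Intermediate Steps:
$g{\left(y,G \right)} = \sqrt{155}$
$b{\left(q \right)} = 4 - 5 q$ ($b{\left(q \right)} = q \left(-5\right) + 4 = - 5 q + 4 = 4 - 5 q$)
$g{\left(417,k{\left(\left(-4 + 7\right) \left(4 - 4\right) \right)} \right)} b{\left(-6 \right)} = \sqrt{155} \left(4 - -30\right) = \sqrt{155} \left(4 + 30\right) = \sqrt{155} \cdot 34 = 34 \sqrt{155}$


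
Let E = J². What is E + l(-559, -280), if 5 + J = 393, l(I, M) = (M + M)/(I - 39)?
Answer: 45012936/299 ≈ 1.5055e+5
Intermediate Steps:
l(I, M) = 2*M/(-39 + I) (l(I, M) = (2*M)/(-39 + I) = 2*M/(-39 + I))
J = 388 (J = -5 + 393 = 388)
E = 150544 (E = 388² = 150544)
E + l(-559, -280) = 150544 + 2*(-280)/(-39 - 559) = 150544 + 2*(-280)/(-598) = 150544 + 2*(-280)*(-1/598) = 150544 + 280/299 = 45012936/299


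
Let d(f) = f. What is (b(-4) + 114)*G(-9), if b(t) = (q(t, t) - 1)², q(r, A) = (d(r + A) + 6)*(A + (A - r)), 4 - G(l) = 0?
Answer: 652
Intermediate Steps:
G(l) = 4 (G(l) = 4 - 1*0 = 4 + 0 = 4)
q(r, A) = (-r + 2*A)*(6 + A + r) (q(r, A) = ((r + A) + 6)*(A + (A - r)) = ((A + r) + 6)*(-r + 2*A) = (6 + A + r)*(-r + 2*A) = (-r + 2*A)*(6 + A + r))
b(t) = (-1 + 2*t² + 6*t)² (b(t) = ((-6*t + 12*t - t*(t + t) + 2*t*(t + t)) - 1)² = ((-6*t + 12*t - t*2*t + 2*t*(2*t)) - 1)² = ((-6*t + 12*t - 2*t² + 4*t²) - 1)² = ((2*t² + 6*t) - 1)² = (-1 + 2*t² + 6*t)²)
(b(-4) + 114)*G(-9) = ((-1 + 2*(-4)² + 6*(-4))² + 114)*4 = ((-1 + 2*16 - 24)² + 114)*4 = ((-1 + 32 - 24)² + 114)*4 = (7² + 114)*4 = (49 + 114)*4 = 163*4 = 652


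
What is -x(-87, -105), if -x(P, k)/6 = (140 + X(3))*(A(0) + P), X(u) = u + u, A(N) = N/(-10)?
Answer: -76212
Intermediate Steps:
A(N) = -N/10 (A(N) = N*(-⅒) = -N/10)
X(u) = 2*u
x(P, k) = -876*P (x(P, k) = -6*(140 + 2*3)*(-⅒*0 + P) = -6*(140 + 6)*(0 + P) = -876*P)
-x(-87, -105) = -(-876)*(-87) = -1*76212 = -76212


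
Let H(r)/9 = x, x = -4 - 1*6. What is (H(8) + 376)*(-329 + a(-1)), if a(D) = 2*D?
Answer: -94666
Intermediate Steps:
x = -10 (x = -4 - 6 = -10)
H(r) = -90 (H(r) = 9*(-10) = -90)
(H(8) + 376)*(-329 + a(-1)) = (-90 + 376)*(-329 + 2*(-1)) = 286*(-329 - 2) = 286*(-331) = -94666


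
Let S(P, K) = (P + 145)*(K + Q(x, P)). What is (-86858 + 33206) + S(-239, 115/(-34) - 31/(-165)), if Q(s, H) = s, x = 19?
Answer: -154661303/2805 ≈ -55138.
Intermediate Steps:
S(P, K) = (19 + K)*(145 + P) (S(P, K) = (P + 145)*(K + 19) = (145 + P)*(19 + K) = (19 + K)*(145 + P))
(-86858 + 33206) + S(-239, 115/(-34) - 31/(-165)) = (-86858 + 33206) + (2755 + 19*(-239) + 145*(115/(-34) - 31/(-165)) + (115/(-34) - 31/(-165))*(-239)) = -53652 + (2755 - 4541 + 145*(115*(-1/34) - 31*(-1/165)) + (115*(-1/34) - 31*(-1/165))*(-239)) = -53652 + (2755 - 4541 + 145*(-115/34 + 31/165) + (-115/34 + 31/165)*(-239)) = -53652 + (2755 - 4541 + 145*(-17921/5610) - 17921/5610*(-239)) = -53652 + (2755 - 4541 - 519709/1122 + 4283119/5610) = -53652 - 4167443/2805 = -154661303/2805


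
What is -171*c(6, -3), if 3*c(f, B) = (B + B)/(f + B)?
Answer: 114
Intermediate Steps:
c(f, B) = 2*B/(3*(B + f)) (c(f, B) = ((B + B)/(f + B))/3 = ((2*B)/(B + f))/3 = (2*B/(B + f))/3 = 2*B/(3*(B + f)))
-171*c(6, -3) = -114*(-3)/(-3 + 6) = -114*(-3)/3 = -171*(-⅔) = 114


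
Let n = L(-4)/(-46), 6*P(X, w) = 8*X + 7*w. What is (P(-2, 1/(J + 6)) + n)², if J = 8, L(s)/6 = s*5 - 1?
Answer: 1849/76176 ≈ 0.024273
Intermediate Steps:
L(s) = -6 + 30*s (L(s) = 6*(s*5 - 1) = 6*(5*s - 1) = 6*(-1 + 5*s) = -6 + 30*s)
P(X, w) = 4*X/3 + 7*w/6 (P(X, w) = (8*X + 7*w)/6 = (7*w + 8*X)/6 = 4*X/3 + 7*w/6)
n = 63/23 (n = (-6 + 30*(-4))/(-46) = (-6 - 120)*(-1/46) = -126*(-1/46) = 63/23 ≈ 2.7391)
(P(-2, 1/(J + 6)) + n)² = (((4/3)*(-2) + 7/(6*(8 + 6))) + 63/23)² = ((-8/3 + (7/6)/14) + 63/23)² = ((-8/3 + (7/6)*(1/14)) + 63/23)² = ((-8/3 + 1/12) + 63/23)² = (-31/12 + 63/23)² = (43/276)² = 1849/76176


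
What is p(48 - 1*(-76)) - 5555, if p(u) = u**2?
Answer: 9821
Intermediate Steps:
p(48 - 1*(-76)) - 5555 = (48 - 1*(-76))**2 - 5555 = (48 + 76)**2 - 5555 = 124**2 - 5555 = 15376 - 5555 = 9821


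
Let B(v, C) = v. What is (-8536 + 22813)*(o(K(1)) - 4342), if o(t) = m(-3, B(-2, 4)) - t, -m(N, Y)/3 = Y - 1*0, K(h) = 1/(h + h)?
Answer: -123824421/2 ≈ -6.1912e+7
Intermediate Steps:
K(h) = 1/(2*h)
m(N, Y) = -3*Y (m(N, Y) = -3*(Y - 1*0) = -3*(Y + 0) = -3*Y)
o(t) = 6 - t (o(t) = -3*(-2) - t = 6 - t)
(-8536 + 22813)*(o(K(1)) - 4342) = (-8536 + 22813)*((6 - 1/(2*1)) - 4342) = 14277*((6 - 1/2) - 4342) = 14277*((6 - 1*½) - 4342) = 14277*((6 - ½) - 4342) = 14277*(11/2 - 4342) = 14277*(-8673/2) = -123824421/2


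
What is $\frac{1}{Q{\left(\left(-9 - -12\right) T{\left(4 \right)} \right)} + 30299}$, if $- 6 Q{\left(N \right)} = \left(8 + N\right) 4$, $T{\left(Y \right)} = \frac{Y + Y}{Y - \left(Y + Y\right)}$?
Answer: $\frac{3}{90893} \approx 3.3006 \cdot 10^{-5}$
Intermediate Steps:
$T{\left(Y \right)} = -2$ ($T{\left(Y \right)} = \frac{2 Y}{Y - 2 Y} = \frac{2 Y}{\left(-1\right) Y} = 2 Y \left(- \frac{1}{Y}\right) = -2$)
$Q{\left(N \right)} = - \frac{16}{3} - \frac{2 N}{3}$ ($Q{\left(N \right)} = - \frac{\left(8 + N\right) 4}{6} = - \frac{32 + 4 N}{6} = - \frac{16}{3} - \frac{2 N}{3}$)
$\frac{1}{Q{\left(\left(-9 - -12\right) T{\left(4 \right)} \right)} + 30299} = \frac{1}{\left(- \frac{16}{3} - \frac{2 \left(-9 - -12\right) \left(-2\right)}{3}\right) + 30299} = \frac{1}{\left(- \frac{16}{3} - \frac{2 \left(-9 + 12\right) \left(-2\right)}{3}\right) + 30299} = \frac{1}{\left(- \frac{16}{3} - \frac{2 \cdot 3 \left(-2\right)}{3}\right) + 30299} = \frac{1}{\left(- \frac{16}{3} - -4\right) + 30299} = \frac{1}{\left(- \frac{16}{3} + 4\right) + 30299} = \frac{1}{- \frac{4}{3} + 30299} = \frac{1}{\frac{90893}{3}} = \frac{3}{90893}$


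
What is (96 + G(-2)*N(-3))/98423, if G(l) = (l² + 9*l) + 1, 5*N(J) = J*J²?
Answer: 831/492115 ≈ 0.0016886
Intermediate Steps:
N(J) = J³/5 (N(J) = (J*J²)/5 = J³/5)
G(l) = 1 + l² + 9*l
(96 + G(-2)*N(-3))/98423 = (96 + (1 + (-2)² + 9*(-2))*((⅕)*(-3)³))/98423 = (96 + (1 + 4 - 18)*((⅕)*(-27)))*(1/98423) = (96 - 13*(-27/5))*(1/98423) = (96 + 351/5)*(1/98423) = (831/5)*(1/98423) = 831/492115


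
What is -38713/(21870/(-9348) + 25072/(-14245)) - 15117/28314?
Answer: 8108530454352901/858718327038 ≈ 9442.6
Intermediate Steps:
-38713/(21870/(-9348) + 25072/(-14245)) - 15117/28314 = -38713/(21870*(-1/9348) + 25072*(-1/14245)) - 15117*1/28314 = -38713/(-3645/1558 - 25072/14245) - 5039/9438 = -38713/(-90985201/22193710) - 5039/9438 = -38713*(-22193710/90985201) - 5039/9438 = 859185095230/90985201 - 5039/9438 = 8108530454352901/858718327038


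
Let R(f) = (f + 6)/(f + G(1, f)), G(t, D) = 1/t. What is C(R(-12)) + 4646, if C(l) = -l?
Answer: 51100/11 ≈ 4645.5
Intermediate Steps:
R(f) = (6 + f)/(1 + f) (R(f) = (f + 6)/(f + 1/1) = (6 + f)/(f + 1) = (6 + f)/(1 + f))
C(R(-12)) + 4646 = -(6 - 12)/(1 - 12) + 4646 = -(-6)/(-11) + 4646 = -(-1)*(-6)/11 + 4646 = -1*6/11 + 4646 = -6/11 + 4646 = 51100/11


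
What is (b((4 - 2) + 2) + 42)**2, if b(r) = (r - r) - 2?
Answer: 1600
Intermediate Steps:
b(r) = -2 (b(r) = 0 - 2 = -2)
(b((4 - 2) + 2) + 42)**2 = (-2 + 42)**2 = 40**2 = 1600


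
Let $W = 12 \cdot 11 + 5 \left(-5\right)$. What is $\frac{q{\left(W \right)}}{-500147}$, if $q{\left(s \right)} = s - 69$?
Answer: $- \frac{38}{500147} \approx -7.5978 \cdot 10^{-5}$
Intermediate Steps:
$W = 107$ ($W = 132 - 25 = 107$)
$q{\left(s \right)} = -69 + s$
$\frac{q{\left(W \right)}}{-500147} = \frac{-69 + 107}{-500147} = 38 \left(- \frac{1}{500147}\right) = - \frac{38}{500147}$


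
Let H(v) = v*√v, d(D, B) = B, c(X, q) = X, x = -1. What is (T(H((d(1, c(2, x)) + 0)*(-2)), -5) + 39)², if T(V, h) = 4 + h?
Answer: 1444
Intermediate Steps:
H(v) = v^(3/2)
(T(H((d(1, c(2, x)) + 0)*(-2)), -5) + 39)² = ((4 - 5) + 39)² = (-1 + 39)² = 38² = 1444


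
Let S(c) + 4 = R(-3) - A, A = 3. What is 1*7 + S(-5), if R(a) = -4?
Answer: -4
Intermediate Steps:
S(c) = -11 (S(c) = -4 + (-4 - 1*3) = -4 + (-4 - 3) = -4 - 7 = -11)
1*7 + S(-5) = 1*7 - 11 = 7 - 11 = -4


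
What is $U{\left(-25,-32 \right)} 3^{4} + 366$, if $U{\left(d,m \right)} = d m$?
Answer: $65166$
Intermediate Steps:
$U{\left(-25,-32 \right)} 3^{4} + 366 = \left(-25\right) \left(-32\right) 3^{4} + 366 = 800 \cdot 81 + 366 = 64800 + 366 = 65166$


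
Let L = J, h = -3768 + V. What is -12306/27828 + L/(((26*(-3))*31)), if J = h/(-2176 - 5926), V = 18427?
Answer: -6685400999/15143561628 ≈ -0.44147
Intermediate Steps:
h = 14659 (h = -3768 + 18427 = 14659)
J = -14659/8102 (J = 14659/(-2176 - 5926) = 14659/(-8102) = 14659*(-1/8102) = -14659/8102 ≈ -1.8093)
L = -14659/8102 ≈ -1.8093
-12306/27828 + L/(((26*(-3))*31)) = -12306/27828 - 14659/(8102*((26*(-3))*31)) = -12306*1/27828 - 14659/(8102*((-78*31))) = -2051/4638 - 14659/8102/(-2418) = -2051/4638 - 14659/8102*(-1/2418) = -2051/4638 + 14659/19590636 = -6685400999/15143561628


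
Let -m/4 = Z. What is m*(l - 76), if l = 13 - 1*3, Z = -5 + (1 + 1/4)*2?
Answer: -660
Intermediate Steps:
Z = -5/2 (Z = -5 + (1 + ¼)*2 = -5 + (5/4)*2 = -5 + 5/2 = -5/2 ≈ -2.5000)
m = 10 (m = -4*(-5/2) = 10)
l = 10 (l = 13 - 3 = 10)
m*(l - 76) = 10*(10 - 76) = 10*(-66) = -660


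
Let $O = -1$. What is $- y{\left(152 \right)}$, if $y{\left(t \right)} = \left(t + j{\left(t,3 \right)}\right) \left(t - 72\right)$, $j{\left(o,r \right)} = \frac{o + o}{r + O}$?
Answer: $-24320$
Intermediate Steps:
$j{\left(o,r \right)} = \frac{2 o}{-1 + r}$ ($j{\left(o,r \right)} = \frac{o + o}{r - 1} = \frac{2 o}{-1 + r}$)
$y{\left(t \right)} = 2 t \left(-72 + t\right)$ ($y{\left(t \right)} = \left(t + \frac{2 t}{-1 + 3}\right) \left(t - 72\right) = \left(t + \frac{2 t}{2}\right) \left(-72 + t\right) = \left(t + 2 t \frac{1}{2}\right) \left(-72 + t\right) = \left(t + t\right) \left(-72 + t\right) = 2 t \left(-72 + t\right)$)
$- y{\left(152 \right)} = - 2 \cdot 152 \left(-72 + 152\right) = - 2 \cdot 152 \cdot 80 = \left(-1\right) 24320 = -24320$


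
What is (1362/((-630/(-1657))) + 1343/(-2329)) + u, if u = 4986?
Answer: 123246358/14385 ≈ 8567.7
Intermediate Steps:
(1362/((-630/(-1657))) + 1343/(-2329)) + u = (1362/((-630/(-1657))) + 1343/(-2329)) + 4986 = (1362/((-630*(-1/1657))) + 1343*(-1/2329)) + 4986 = (1362/(630/1657) - 79/137) + 4986 = (1362*(1657/630) - 79/137) + 4986 = (376139/105 - 79/137) + 4986 = 51522748/14385 + 4986 = 123246358/14385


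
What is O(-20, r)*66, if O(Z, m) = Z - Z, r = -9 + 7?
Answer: 0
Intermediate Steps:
r = -2
O(Z, m) = 0
O(-20, r)*66 = 0*66 = 0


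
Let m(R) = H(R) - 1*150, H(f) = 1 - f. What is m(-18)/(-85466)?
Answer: 131/85466 ≈ 0.0015328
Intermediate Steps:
m(R) = -149 - R (m(R) = (1 - R) - 1*150 = (1 - R) - 150 = -149 - R)
m(-18)/(-85466) = (-149 - 1*(-18))/(-85466) = (-149 + 18)*(-1/85466) = -131*(-1/85466) = 131/85466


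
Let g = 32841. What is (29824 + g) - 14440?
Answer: 48225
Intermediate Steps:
(29824 + g) - 14440 = (29824 + 32841) - 14440 = 62665 - 14440 = 48225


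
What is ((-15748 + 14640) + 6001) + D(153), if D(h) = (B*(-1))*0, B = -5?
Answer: 4893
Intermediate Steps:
D(h) = 0 (D(h) = -5*(-1)*0 = 5*0 = 0)
((-15748 + 14640) + 6001) + D(153) = ((-15748 + 14640) + 6001) + 0 = (-1108 + 6001) + 0 = 4893 + 0 = 4893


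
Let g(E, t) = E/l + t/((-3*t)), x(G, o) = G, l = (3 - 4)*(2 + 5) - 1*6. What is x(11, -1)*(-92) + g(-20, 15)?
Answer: -39421/39 ≈ -1010.8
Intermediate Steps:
l = -13 (l = -1*7 - 6 = -7 - 6 = -13)
g(E, t) = -⅓ - E/13 (g(E, t) = E/(-13) + t/((-3*t)) = E*(-1/13) + t*(-1/(3*t)) = -E/13 - ⅓ = -⅓ - E/13)
x(11, -1)*(-92) + g(-20, 15) = 11*(-92) + (-⅓ - 1/13*(-20)) = -1012 + (-⅓ + 20/13) = -1012 + 47/39 = -39421/39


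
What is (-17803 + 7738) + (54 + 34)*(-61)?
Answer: -15433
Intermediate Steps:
(-17803 + 7738) + (54 + 34)*(-61) = -10065 + 88*(-61) = -10065 - 5368 = -15433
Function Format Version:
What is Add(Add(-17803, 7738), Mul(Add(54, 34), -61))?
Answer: -15433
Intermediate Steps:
Add(Add(-17803, 7738), Mul(Add(54, 34), -61)) = Add(-10065, Mul(88, -61)) = Add(-10065, -5368) = -15433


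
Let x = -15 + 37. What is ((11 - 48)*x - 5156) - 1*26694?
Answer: -32664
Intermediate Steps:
x = 22
((11 - 48)*x - 5156) - 1*26694 = ((11 - 48)*22 - 5156) - 1*26694 = (-37*22 - 5156) - 26694 = (-814 - 5156) - 26694 = -5970 - 26694 = -32664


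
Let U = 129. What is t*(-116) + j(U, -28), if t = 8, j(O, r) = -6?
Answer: -934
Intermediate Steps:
t*(-116) + j(U, -28) = 8*(-116) - 6 = -928 - 6 = -934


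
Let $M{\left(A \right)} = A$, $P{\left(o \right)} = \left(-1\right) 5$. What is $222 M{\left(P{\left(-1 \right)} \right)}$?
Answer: $-1110$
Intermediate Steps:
$P{\left(o \right)} = -5$
$222 M{\left(P{\left(-1 \right)} \right)} = 222 \left(-5\right) = -1110$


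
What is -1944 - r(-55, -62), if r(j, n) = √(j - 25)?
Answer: -1944 - 4*I*√5 ≈ -1944.0 - 8.9443*I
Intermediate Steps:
r(j, n) = √(-25 + j)
-1944 - r(-55, -62) = -1944 - √(-25 - 55) = -1944 - √(-80) = -1944 - 4*I*√5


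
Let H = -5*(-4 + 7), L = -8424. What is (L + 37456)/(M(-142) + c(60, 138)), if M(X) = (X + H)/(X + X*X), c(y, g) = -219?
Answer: -581278704/4384975 ≈ -132.56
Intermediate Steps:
H = -15 (H = -5*3 = -15)
M(X) = (-15 + X)/(X + X²) (M(X) = (X - 15)/(X + X*X) = (-15 + X)/(X + X²))
(L + 37456)/(M(-142) + c(60, 138)) = (-8424 + 37456)/((-15 - 142)/((-142)*(1 - 142)) - 219) = 29032/(-1/142*(-157)/(-141) - 219) = 29032/(-1/142*(-1/141)*(-157) - 219) = 29032/(-157/20022 - 219) = 29032/(-4384975/20022) = 29032*(-20022/4384975) = -581278704/4384975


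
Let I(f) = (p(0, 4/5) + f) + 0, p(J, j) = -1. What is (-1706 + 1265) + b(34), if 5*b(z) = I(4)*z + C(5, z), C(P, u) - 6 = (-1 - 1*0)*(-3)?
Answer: -2094/5 ≈ -418.80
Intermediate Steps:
C(P, u) = 9 (C(P, u) = 6 + (-1 - 1*0)*(-3) = 6 + (-1 + 0)*(-3) = 6 - 1*(-3) = 6 + 3 = 9)
I(f) = -1 + f (I(f) = (-1 + f) + 0 = -1 + f)
b(z) = 9/5 + 3*z/5 (b(z) = ((-1 + 4)*z + 9)/5 = (3*z + 9)/5 = (9 + 3*z)/5 = 9/5 + 3*z/5)
(-1706 + 1265) + b(34) = (-1706 + 1265) + (9/5 + (3/5)*34) = -441 + (9/5 + 102/5) = -441 + 111/5 = -2094/5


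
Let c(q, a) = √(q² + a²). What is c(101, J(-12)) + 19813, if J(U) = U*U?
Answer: 19813 + √30937 ≈ 19989.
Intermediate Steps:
J(U) = U²
c(q, a) = √(a² + q²)
c(101, J(-12)) + 19813 = √(((-12)²)² + 101²) + 19813 = √(144² + 10201) + 19813 = √(20736 + 10201) + 19813 = √30937 + 19813 = 19813 + √30937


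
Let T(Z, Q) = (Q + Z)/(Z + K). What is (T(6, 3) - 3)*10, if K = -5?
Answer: 60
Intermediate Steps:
T(Z, Q) = (Q + Z)/(-5 + Z) (T(Z, Q) = (Q + Z)/(Z - 5) = (Q + Z)/(-5 + Z))
(T(6, 3) - 3)*10 = ((3 + 6)/(-5 + 6) - 3)*10 = (9/1 - 3)*10 = (1*9 - 3)*10 = (9 - 3)*10 = 6*10 = 60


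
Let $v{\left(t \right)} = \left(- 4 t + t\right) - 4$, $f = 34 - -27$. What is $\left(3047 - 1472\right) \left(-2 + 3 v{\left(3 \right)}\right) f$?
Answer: $-3939075$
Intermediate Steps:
$f = 61$ ($f = 34 + 27 = 61$)
$v{\left(t \right)} = -4 - 3 t$ ($v{\left(t \right)} = - 3 t - 4 = -4 - 3 t$)
$\left(3047 - 1472\right) \left(-2 + 3 v{\left(3 \right)}\right) f = \left(3047 - 1472\right) \left(-2 + 3 \left(-4 - 9\right)\right) 61 = 1575 \left(-2 + 3 \left(-13\right)\right) 61 = 1575 \left(-2 - 39\right) 61 = 1575 \left(\left(-41\right) 61\right) = 1575 \left(-2501\right) = -3939075$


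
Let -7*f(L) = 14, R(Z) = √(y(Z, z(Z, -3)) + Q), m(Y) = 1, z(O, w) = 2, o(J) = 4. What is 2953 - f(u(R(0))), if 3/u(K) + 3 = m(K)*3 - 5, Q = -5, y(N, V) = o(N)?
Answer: 2955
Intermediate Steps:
y(N, V) = 4
R(Z) = I (R(Z) = √(4 - 5) = √(-1) = I)
u(K) = -⅗ (u(K) = 3/(-3 + (1*3 - 5)) = 3/(-3 + (3 - 5)) = 3/(-3 - 2) = 3/(-5) = 3*(-⅕) = -⅗)
f(L) = -2 (f(L) = -⅐*14 = -2)
2953 - f(u(R(0))) = 2953 - 1*(-2) = 2953 + 2 = 2955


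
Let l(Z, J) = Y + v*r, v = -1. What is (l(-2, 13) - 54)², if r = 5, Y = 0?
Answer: 3481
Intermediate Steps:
l(Z, J) = -5 (l(Z, J) = 0 - 1*5 = 0 - 5 = -5)
(l(-2, 13) - 54)² = (-5 - 54)² = (-59)² = 3481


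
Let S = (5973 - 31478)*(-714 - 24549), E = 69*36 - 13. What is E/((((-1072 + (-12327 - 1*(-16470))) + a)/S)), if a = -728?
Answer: 530715461955/781 ≈ 6.7953e+8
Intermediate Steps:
E = 2471 (E = 2484 - 13 = 2471)
S = 644332815 (S = -25505*(-25263) = 644332815)
E/((((-1072 + (-12327 - 1*(-16470))) + a)/S)) = 2471/((((-1072 + (-12327 - 1*(-16470))) - 728)/644332815)) = 2471/((((-1072 + (-12327 + 16470)) - 728)*(1/644332815))) = 2471/((((-1072 + 4143) - 728)*(1/644332815))) = 2471/(((3071 - 728)*(1/644332815))) = 2471/((2343*(1/644332815))) = 2471/(781/214777605) = 2471*(214777605/781) = 530715461955/781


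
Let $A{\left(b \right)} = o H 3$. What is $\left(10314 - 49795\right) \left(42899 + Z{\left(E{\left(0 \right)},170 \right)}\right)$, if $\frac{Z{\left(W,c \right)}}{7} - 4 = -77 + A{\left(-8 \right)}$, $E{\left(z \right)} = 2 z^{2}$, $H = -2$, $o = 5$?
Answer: $-1665229618$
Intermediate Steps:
$A{\left(b \right)} = -30$ ($A{\left(b \right)} = 5 \left(-2\right) 3 = \left(-10\right) 3 = -30$)
$Z{\left(W,c \right)} = -721$ ($Z{\left(W,c \right)} = 28 + 7 \left(-77 - 30\right) = 28 + 7 \left(-107\right) = 28 - 749 = -721$)
$\left(10314 - 49795\right) \left(42899 + Z{\left(E{\left(0 \right)},170 \right)}\right) = \left(10314 - 49795\right) \left(42899 - 721\right) = \left(-39481\right) 42178 = -1665229618$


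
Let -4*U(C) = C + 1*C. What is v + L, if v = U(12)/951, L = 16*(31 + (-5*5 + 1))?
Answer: 35502/317 ≈ 111.99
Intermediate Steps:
L = 112 (L = 16*(31 + (-25 + 1)) = 16*(31 - 24) = 16*7 = 112)
U(C) = -C/2 (U(C) = -(C + 1*C)/4 = -(C + C)/4 = -C/2)
v = -2/317 (v = -1/2*12/951 = -6*1/951 = -2/317 ≈ -0.0063092)
v + L = -2/317 + 112 = 35502/317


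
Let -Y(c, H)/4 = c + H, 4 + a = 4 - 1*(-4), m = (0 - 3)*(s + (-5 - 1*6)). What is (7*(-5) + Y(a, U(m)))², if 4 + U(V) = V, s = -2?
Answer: 36481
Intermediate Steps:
m = 39 (m = (0 - 3)*(-2 + (-5 - 1*6)) = -3*(-2 + (-5 - 6)) = -3*(-2 - 11) = -3*(-13) = 39)
U(V) = -4 + V
a = 4 (a = -4 + (4 - 1*(-4)) = -4 + (4 + 4) = -4 + 8 = 4)
Y(c, H) = -4*H - 4*c (Y(c, H) = -4*(c + H) = -4*(H + c) = -4*H - 4*c)
(7*(-5) + Y(a, U(m)))² = (7*(-5) + (-4*(-4 + 39) - 4*4))² = (-35 + (-4*35 - 16))² = (-35 + (-140 - 16))² = (-35 - 156)² = (-191)² = 36481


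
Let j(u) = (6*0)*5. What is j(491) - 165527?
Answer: -165527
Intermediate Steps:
j(u) = 0 (j(u) = 0*5 = 0)
j(491) - 165527 = 0 - 165527 = -165527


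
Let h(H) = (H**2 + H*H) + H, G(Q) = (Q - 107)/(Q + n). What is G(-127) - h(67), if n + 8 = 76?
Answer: -533421/59 ≈ -9041.0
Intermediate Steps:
n = 68 (n = -8 + 76 = 68)
G(Q) = (-107 + Q)/(68 + Q) (G(Q) = (Q - 107)/(Q + 68) = (-107 + Q)/(68 + Q))
h(H) = H + 2*H**2 (h(H) = (H**2 + H**2) + H = 2*H**2 + H = H + 2*H**2)
G(-127) - h(67) = (-107 - 127)/(68 - 127) - 67*(1 + 2*67) = -234/(-59) - 67*(1 + 134) = -1/59*(-234) - 67*135 = 234/59 - 1*9045 = 234/59 - 9045 = -533421/59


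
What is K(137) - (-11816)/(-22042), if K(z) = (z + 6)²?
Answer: 225362521/11021 ≈ 20448.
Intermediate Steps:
K(z) = (6 + z)²
K(137) - (-11816)/(-22042) = (6 + 137)² - (-11816)/(-22042) = 143² - (-11816)*(-1)/22042 = 20449 - 1*5908/11021 = 20449 - 5908/11021 = 225362521/11021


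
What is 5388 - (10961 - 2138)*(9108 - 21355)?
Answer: 108060669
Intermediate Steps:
5388 - (10961 - 2138)*(9108 - 21355) = 5388 - 8823*(-12247) = 5388 - 1*(-108055281) = 5388 + 108055281 = 108060669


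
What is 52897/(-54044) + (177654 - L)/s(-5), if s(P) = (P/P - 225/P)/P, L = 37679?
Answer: -18913238881/1243012 ≈ -15216.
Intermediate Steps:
s(P) = (1 - 225/P)/P
52897/(-54044) + (177654 - L)/s(-5) = 52897/(-54044) + (177654 - 1*37679)/(((-225 - 5)/(-5)²)) = 52897*(-1/54044) + (177654 - 37679)/(((1/25)*(-230))) = -52897/54044 + 139975/(-46/5) = -52897/54044 + 139975*(-5/46) = -52897/54044 - 699875/46 = -18913238881/1243012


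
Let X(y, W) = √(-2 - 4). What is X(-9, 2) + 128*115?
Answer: 14720 + I*√6 ≈ 14720.0 + 2.4495*I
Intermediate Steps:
X(y, W) = I*√6 (X(y, W) = √(-6) = I*√6)
X(-9, 2) + 128*115 = I*√6 + 128*115 = I*√6 + 14720 = 14720 + I*√6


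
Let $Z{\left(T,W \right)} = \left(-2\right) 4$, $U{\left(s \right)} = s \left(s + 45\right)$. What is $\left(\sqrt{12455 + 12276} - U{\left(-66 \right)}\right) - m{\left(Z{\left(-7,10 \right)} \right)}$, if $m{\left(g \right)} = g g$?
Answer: $-1450 + \sqrt{24731} \approx -1292.7$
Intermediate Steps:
$U{\left(s \right)} = s \left(45 + s\right)$
$Z{\left(T,W \right)} = -8$
$m{\left(g \right)} = g^{2}$
$\left(\sqrt{12455 + 12276} - U{\left(-66 \right)}\right) - m{\left(Z{\left(-7,10 \right)} \right)} = \left(\sqrt{12455 + 12276} - - 66 \left(45 - 66\right)\right) - \left(-8\right)^{2} = \left(\sqrt{24731} - \left(-66\right) \left(-21\right)\right) - 64 = \left(\sqrt{24731} - 1386\right) - 64 = \left(-1386 + \sqrt{24731}\right) - 64 = -1450 + \sqrt{24731}$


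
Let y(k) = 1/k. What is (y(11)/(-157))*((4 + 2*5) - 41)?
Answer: 27/1727 ≈ 0.015634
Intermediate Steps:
(y(11)/(-157))*((4 + 2*5) - 41) = (1/(11*(-157)))*((4 + 2*5) - 41) = ((1/11)*(-1/157))*((4 + 10) - 41) = -(14 - 41)/1727 = -1/1727*(-27) = 27/1727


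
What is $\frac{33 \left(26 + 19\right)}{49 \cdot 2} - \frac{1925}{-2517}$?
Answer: $\frac{3926395}{246666} \approx 15.918$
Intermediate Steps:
$\frac{33 \left(26 + 19\right)}{49 \cdot 2} - \frac{1925}{-2517} = \frac{33 \cdot 45}{98} - - \frac{1925}{2517} = 1485 \cdot \frac{1}{98} + \frac{1925}{2517} = \frac{1485}{98} + \frac{1925}{2517} = \frac{3926395}{246666}$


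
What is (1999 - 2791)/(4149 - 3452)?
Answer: -792/697 ≈ -1.1363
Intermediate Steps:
(1999 - 2791)/(4149 - 3452) = -792/697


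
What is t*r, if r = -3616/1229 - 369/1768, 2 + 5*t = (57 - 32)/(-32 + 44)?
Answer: -6846589/130372320 ≈ -0.052516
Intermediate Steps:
t = 1/60 (t = -⅖ + ((57 - 32)/(-32 + 44))/5 = -⅖ + (25/12)/5 = -⅖ + (25*(1/12))/5 = -⅖ + (⅕)*(25/12) = -⅖ + 5/12 = 1/60 ≈ 0.016667)
r = -6846589/2172872 (r = -3616*1/1229 - 369*1/1768 = -3616/1229 - 369/1768 = -6846589/2172872 ≈ -3.1509)
t*r = (1/60)*(-6846589/2172872) = -6846589/130372320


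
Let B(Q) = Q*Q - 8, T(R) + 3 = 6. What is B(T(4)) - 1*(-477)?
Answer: 478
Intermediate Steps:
T(R) = 3 (T(R) = -3 + 6 = 3)
B(Q) = -8 + Q² (B(Q) = Q² - 8 = -8 + Q²)
B(T(4)) - 1*(-477) = (-8 + 3²) - 1*(-477) = (-8 + 9) + 477 = 1 + 477 = 478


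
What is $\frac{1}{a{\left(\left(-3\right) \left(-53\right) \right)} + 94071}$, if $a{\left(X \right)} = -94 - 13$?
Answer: $\frac{1}{93964} \approx 1.0642 \cdot 10^{-5}$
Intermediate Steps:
$a{\left(X \right)} = -107$ ($a{\left(X \right)} = -94 - 13 = -107$)
$\frac{1}{a{\left(\left(-3\right) \left(-53\right) \right)} + 94071} = \frac{1}{-107 + 94071} = \frac{1}{93964}$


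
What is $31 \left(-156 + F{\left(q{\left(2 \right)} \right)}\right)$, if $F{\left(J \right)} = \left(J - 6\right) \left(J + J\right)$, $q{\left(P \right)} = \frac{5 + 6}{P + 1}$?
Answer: $- \frac{48298}{9} \approx -5366.4$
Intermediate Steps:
$q{\left(P \right)} = \frac{11}{1 + P}$
$F{\left(J \right)} = 2 J \left(-6 + J\right)$ ($F{\left(J \right)} = \left(-6 + J\right) 2 J = 2 J \left(-6 + J\right)$)
$31 \left(-156 + F{\left(q{\left(2 \right)} \right)}\right) = 31 \left(-156 + 2 \frac{11}{1 + 2} \left(-6 + \frac{11}{1 + 2}\right)\right) = 31 \left(-156 + 2 \cdot \frac{11}{3} \left(-6 + \frac{11}{3}\right)\right) = 31 \left(-156 + 2 \cdot \frac{11}{3} \left(- \frac{7}{3}\right)\right) = 31 \left(-156 - \frac{154}{9}\right) = 31 \left(- \frac{1558}{9}\right) = - \frac{48298}{9}$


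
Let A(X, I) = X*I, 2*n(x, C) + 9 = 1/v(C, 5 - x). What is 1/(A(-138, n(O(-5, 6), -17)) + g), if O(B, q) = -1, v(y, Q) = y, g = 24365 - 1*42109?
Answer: -17/291022 ≈ -5.8415e-5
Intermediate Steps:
g = -17744 (g = 24365 - 42109 = -17744)
n(x, C) = -9/2 + 1/(2*C)
A(X, I) = I*X
1/(A(-138, n(O(-5, 6), -17)) + g) = 1/(((1/2)*(1 - 9*(-17))/(-17))*(-138) - 17744) = 1/(((1/2)*(-1/17)*(1 + 153))*(-138) - 17744) = 1/(((1/2)*(-1/17)*154)*(-138) - 17744) = 1/(-77/17*(-138) - 17744) = 1/(10626/17 - 17744) = 1/(-291022/17) = -17/291022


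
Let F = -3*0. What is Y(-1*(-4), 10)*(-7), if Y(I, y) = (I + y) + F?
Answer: -98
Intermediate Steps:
F = 0
Y(I, y) = I + y (Y(I, y) = (I + y) + 0 = I + y)
Y(-1*(-4), 10)*(-7) = (-1*(-4) + 10)*(-7) = (4 + 10)*(-7) = 14*(-7) = -98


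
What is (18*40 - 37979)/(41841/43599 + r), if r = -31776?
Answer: 541485047/461786661 ≈ 1.1726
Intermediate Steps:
(18*40 - 37979)/(41841/43599 + r) = (18*40 - 37979)/(41841/43599 - 31776) = (720 - 37979)/(41841*(1/43599) - 31776) = -37259/(13947/14533 - 31776) = -37259/(-461786661/14533) = -37259*(-14533/461786661) = 541485047/461786661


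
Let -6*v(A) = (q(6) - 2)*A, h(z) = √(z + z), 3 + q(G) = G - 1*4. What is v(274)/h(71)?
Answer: 137*√142/142 ≈ 11.497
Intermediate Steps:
q(G) = -7 + G (q(G) = -3 + (G - 1*4) = -3 + (G - 4) = -3 + (-4 + G) = -7 + G)
h(z) = √2*√z (h(z) = √(2*z) = √2*√z)
v(A) = A/2 (v(A) = -((-7 + 6) - 2)*A/6 = -(-1 - 2)*A/6 = -(-1)*A/2 = A/2)
v(274)/h(71) = ((½)*274)/((√2*√71)) = 137/(√142) = 137*(√142/142) = 137*√142/142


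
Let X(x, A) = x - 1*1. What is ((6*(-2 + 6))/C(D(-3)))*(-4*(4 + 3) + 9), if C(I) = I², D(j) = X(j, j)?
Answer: -57/2 ≈ -28.500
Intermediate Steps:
X(x, A) = -1 + x (X(x, A) = x - 1 = -1 + x)
D(j) = -1 + j
((6*(-2 + 6))/C(D(-3)))*(-4*(4 + 3) + 9) = ((6*(-2 + 6))/((-1 - 3)²))*(-4*(4 + 3) + 9) = ((6*4)/((-4)²))*(-4*7 + 9) = (24/16)*(-28 + 9) = (24*(1/16))*(-19) = (3/2)*(-19) = -57/2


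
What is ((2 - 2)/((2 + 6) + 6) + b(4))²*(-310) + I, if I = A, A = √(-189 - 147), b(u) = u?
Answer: -4960 + 4*I*√21 ≈ -4960.0 + 18.33*I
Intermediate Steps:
A = 4*I*√21 (A = √(-336) = 4*I*√21 ≈ 18.33*I)
I = 4*I*√21 ≈ 18.33*I
((2 - 2)/((2 + 6) + 6) + b(4))²*(-310) + I = ((2 - 2)/((2 + 6) + 6) + 4)²*(-310) + 4*I*√21 = (0/(8 + 6) + 4)²*(-310) + 4*I*√21 = (0/14 + 4)²*(-310) + 4*I*√21 = (0*(1/14) + 4)²*(-310) + 4*I*√21 = (0 + 4)²*(-310) + 4*I*√21 = 4²*(-310) + 4*I*√21 = 16*(-310) + 4*I*√21 = -4960 + 4*I*√21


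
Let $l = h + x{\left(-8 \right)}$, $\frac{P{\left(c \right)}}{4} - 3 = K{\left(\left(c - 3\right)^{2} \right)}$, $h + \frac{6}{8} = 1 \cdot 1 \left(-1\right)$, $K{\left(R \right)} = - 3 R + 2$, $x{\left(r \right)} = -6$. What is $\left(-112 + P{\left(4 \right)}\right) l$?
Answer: $806$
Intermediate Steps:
$K{\left(R \right)} = 2 - 3 R$
$h = - \frac{7}{4}$ ($h = - \frac{3}{4} + 1 \cdot 1 \left(-1\right) = - \frac{3}{4} + 1 \left(-1\right) = - \frac{3}{4} - 1 = - \frac{7}{4} \approx -1.75$)
$P{\left(c \right)} = 20 - 12 \left(-3 + c\right)^{2}$ ($P{\left(c \right)} = 12 + 4 \left(2 - 3 \left(c - 3\right)^{2}\right) = 12 + 4 \left(2 - 3 \left(-3 + c\right)^{2}\right) = 12 - \left(-8 + 12 \left(-3 + c\right)^{2}\right) = 20 - 12 \left(-3 + c\right)^{2}$)
$l = - \frac{31}{4}$ ($l = - \frac{7}{4} - 6 = - \frac{31}{4} \approx -7.75$)
$\left(-112 + P{\left(4 \right)}\right) l = \left(-112 + \left(20 - 12 \left(-3 + 4\right)^{2}\right)\right) \left(- \frac{31}{4}\right) = \left(-112 + \left(20 - 12 \cdot 1^{2}\right)\right) \left(- \frac{31}{4}\right) = \left(-112 + \left(20 - 12\right)\right) \left(- \frac{31}{4}\right) = \left(-112 + 8\right) \left(- \frac{31}{4}\right) = \left(-104\right) \left(- \frac{31}{4}\right) = 806$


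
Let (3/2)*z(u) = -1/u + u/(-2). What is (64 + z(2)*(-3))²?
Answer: 4489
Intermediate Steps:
z(u) = -2/(3*u) - u/3 (z(u) = 2*(-1/u + u/(-2))/3 = 2*(-1/u + u*(-½))/3 = 2*(-1/u - u/2)/3 = -2/(3*u) - u/3)
(64 + z(2)*(-3))² = (64 + ((⅓)*(-2 - 1*2²)/2)*(-3))² = (64 + ((⅓)*(½)*(-2 - 1*4))*(-3))² = (64 + ((⅓)*(½)*(-2 - 4))*(-3))² = (64 + ((⅓)*(½)*(-6))*(-3))² = (64 - 1*(-3))² = (64 + 3)² = 67² = 4489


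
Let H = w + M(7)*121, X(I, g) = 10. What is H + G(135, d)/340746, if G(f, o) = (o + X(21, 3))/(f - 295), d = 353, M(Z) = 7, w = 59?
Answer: 16464846599/18173120 ≈ 906.00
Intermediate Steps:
H = 906 (H = 59 + 7*121 = 59 + 847 = 906)
G(f, o) = (10 + o)/(-295 + f) (G(f, o) = (o + 10)/(f - 295) = (10 + o)/(-295 + f))
H + G(135, d)/340746 = 906 + ((10 + 353)/(-295 + 135))/340746 = 906 + (363/(-160))*(1/340746) = 906 - 1/160*363*(1/340746) = 906 - 363/160*1/340746 = 906 - 121/18173120 = 16464846599/18173120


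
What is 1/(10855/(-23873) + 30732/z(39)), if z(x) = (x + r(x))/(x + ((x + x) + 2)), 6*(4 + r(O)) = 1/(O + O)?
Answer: 391063613/40859095369157 ≈ 9.5710e-6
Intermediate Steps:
r(O) = -4 + 1/(12*O) (r(O) = -4 + 1/(6*(O + O)) = -4 + 1/(6*((2*O))) = -4 + (1/(2*O))/6 = -4 + 1/(12*O))
z(x) = (-4 + x + 1/(12*x))/(2 + 3*x) (z(x) = (x + (-4 + 1/(12*x)))/(x + ((x + x) + 2)) = (-4 + x + 1/(12*x))/(x + (2*x + 2)) = (-4 + x + 1/(12*x))/(x + (2 + 2*x)) = (-4 + x + 1/(12*x))/(2 + 3*x))
1/(10855/(-23873) + 30732/z(39)) = 1/(10855/(-23873) + 30732/(((1/12 + 39*(-4 + 39))/(39*(2 + 3*39))))) = 1/(10855*(-1/23873) + 30732/(((1/12 + 39*35)/(39*(2 + 117))))) = 1/(-10855/23873 + 30732/(((1/39)*(1/12 + 1365)/119))) = 1/(-10855/23873 + 30732/(((1/39)*(1/119)*(16381/12)))) = 1/(-10855/23873 + 30732/(16381/55692)) = 1/(-10855/23873 + 30732*(55692/16381)) = 1/(-10855/23873 + 1711526544/16381) = 1/(40859095369157/391063613) = 391063613/40859095369157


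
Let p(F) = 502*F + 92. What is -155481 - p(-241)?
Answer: -34591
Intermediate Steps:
p(F) = 92 + 502*F
-155481 - p(-241) = -155481 - (92 + 502*(-241)) = -155481 - (92 - 120982) = -155481 - 1*(-120890) = -155481 + 120890 = -34591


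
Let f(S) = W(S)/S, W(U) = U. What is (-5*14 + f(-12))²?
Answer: 4761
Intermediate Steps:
f(S) = 1 (f(S) = S/S = 1)
(-5*14 + f(-12))² = (-5*14 + 1)² = (-70 + 1)² = (-69)² = 4761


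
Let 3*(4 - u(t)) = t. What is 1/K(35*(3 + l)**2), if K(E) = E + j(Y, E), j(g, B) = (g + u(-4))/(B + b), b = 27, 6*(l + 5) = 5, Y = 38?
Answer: 96732/4664365 ≈ 0.020739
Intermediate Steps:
l = -25/6 (l = -5 + (1/6)*5 = -5 + 5/6 = -25/6 ≈ -4.1667)
u(t) = 4 - t/3
j(g, B) = (16/3 + g)/(27 + B) (j(g, B) = (g + (4 - 1/3*(-4)))/(B + 27) = (g + (4 + 4/3))/(27 + B) = (g + 16/3)/(27 + B) = (16/3 + g)/(27 + B))
K(E) = E + 130/(3*(27 + E)) (K(E) = E + (16/3 + 38)/(27 + E) = E + (130/3)/(27 + E) = E + 130/(3*(27 + E)))
1/K(35*(3 + l)**2) = 1/((130/3 + (35*(3 - 25/6)**2)*(27 + 35*(3 - 25/6)**2))/(27 + 35*(3 - 25/6)**2)) = 1/((130/3 + (35*(-7/6)**2)*(27 + 35*(-7/6)**2))/(27 + 35*(-7/6)**2)) = 1/((130/3 + (35*(49/36))*(27 + 35*(49/36)))/(27 + 35*(49/36))) = 1/((130/3 + 1715*(27 + 1715/36)/36)/(27 + 1715/36)) = 1/((130/3 + (1715/36)*(2687/36))/(2687/36)) = 1/(36*(130/3 + 4608205/1296)/2687) = 1/((36/2687)*(4664365/1296)) = 1/(4664365/96732) = 96732/4664365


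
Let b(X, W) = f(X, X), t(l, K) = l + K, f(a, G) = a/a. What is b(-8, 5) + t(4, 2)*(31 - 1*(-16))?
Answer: 283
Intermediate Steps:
f(a, G) = 1
t(l, K) = K + l
b(X, W) = 1
b(-8, 5) + t(4, 2)*(31 - 1*(-16)) = 1 + (2 + 4)*(31 - 1*(-16)) = 1 + 6*(31 + 16) = 1 + 6*47 = 1 + 282 = 283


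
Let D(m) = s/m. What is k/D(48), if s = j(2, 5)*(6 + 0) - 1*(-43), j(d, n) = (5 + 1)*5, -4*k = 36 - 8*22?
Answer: 1680/223 ≈ 7.5336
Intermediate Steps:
k = 35 (k = -(36 - 8*22)/4 = -(36 - 176)/4 = -1/4*(-140) = 35)
j(d, n) = 30 (j(d, n) = 6*5 = 30)
s = 223 (s = 30*(6 + 0) - 1*(-43) = 30*6 + 43 = 180 + 43 = 223)
D(m) = 223/m
k/D(48) = 35/((223/48)) = 35/((223*(1/48))) = 35/(223/48) = 35*(48/223) = 1680/223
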